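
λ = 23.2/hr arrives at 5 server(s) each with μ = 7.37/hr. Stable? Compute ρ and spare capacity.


Total capacity cμ = 5·7.37 = 36.85/hr
ρ = λ/(cμ) = 23.2/36.85 = 0.6296
Stable ⇔ ρ < 1: YES
Spare capacity = cμ − λ = 36.85 − 23.2 = 13.65/hr

Final: ρ = 0.6296; stable; margin = 13.65/hr


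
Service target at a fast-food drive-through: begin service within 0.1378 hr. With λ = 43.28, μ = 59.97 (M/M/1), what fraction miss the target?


ρ = 43.28/59.97 = 0.7217
P(Wq > t) = ρ·e^{−(μ−λ)t} = 0.7217·e^{−2.2999}
= 0.7217·0.100271 = 0.072365

Final: 0.072365


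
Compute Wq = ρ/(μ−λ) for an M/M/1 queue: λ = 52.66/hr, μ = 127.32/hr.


ρ = 52.66/127.32 = 0.4136
Wq = ρ/(μ−λ) = 0.4136/(127.32 − 52.66) = 0.4136/74.66 = 0.005540 hr

Final: 0.005540 hr


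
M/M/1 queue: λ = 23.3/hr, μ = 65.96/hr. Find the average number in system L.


ρ = λ/μ = 23.3/65.96 = 0.3532
L = ρ/(1−ρ) = 0.3532/(1 − 0.3532) = 0.3532/0.6468 = 0.5462

Final: 0.5462


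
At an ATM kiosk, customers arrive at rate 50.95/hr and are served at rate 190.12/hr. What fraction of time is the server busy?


ρ = λ/μ = 50.95/190.12 = 0.2680

Final: 0.2680


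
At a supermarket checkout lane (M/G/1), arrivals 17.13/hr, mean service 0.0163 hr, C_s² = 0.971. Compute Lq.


ρ = λ·E[S] = 17.13·0.0163 = 0.2792
Lq = ρ²(1+C_s²)/(2(1−ρ)) = 0.07796·(1+0.971)/(2·0.7208)
= 0.07796·1.9710/1.4416 = 0.10660

Final: 0.10660


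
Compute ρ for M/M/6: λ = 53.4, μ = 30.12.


ρ = λ/(cμ) = 53.4/(6·30.12) = 53.4/180.72 = 0.2955

Final: 0.2955


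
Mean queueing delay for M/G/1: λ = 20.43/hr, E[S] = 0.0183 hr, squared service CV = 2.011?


ρ = λ·E[S] = 20.43·0.0183 = 0.3739
E[S²] = E[S]²(1+C_s²) = 0.0183²·(1+2.011) = 0.001008
Wq = λ·E[S²]/(2(1−ρ)) = 20.43·0.001008/(2·0.6261) = 0.01645 hr

Final: 0.01645 hr


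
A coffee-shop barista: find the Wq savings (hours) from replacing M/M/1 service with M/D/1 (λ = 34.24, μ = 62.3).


ρ = 34.24/62.3 = 0.5496
Wq(M/M/1) = ρ/(μ−λ) = 0.5496/28.06 = 0.01959 hr
Wq(M/D/1) = ρ/(2(μ−λ)) = 0.009793 hr
Savings = 0.01959 − 0.009793 = 0.009793 hr

Final: 0.009793 hr


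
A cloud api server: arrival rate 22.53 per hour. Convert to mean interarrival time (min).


Mean interarrival time = 1/λ = 1/22.53 hour = 0.04439 hour
In minutes: 0.04439 × 60 = 2.6631 min

Final: 2.6631 min


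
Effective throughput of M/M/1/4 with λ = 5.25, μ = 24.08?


ρ = 0.2180; P_K = (1−ρ)ρ^4/(1−ρ^5) = 0.001768
λ_eff = λ(1 − P_K) = 5.25·(1 − 0.001768) = 5.25·0.998232 = 5.2407 /hr

Final: 5.2407 /hr


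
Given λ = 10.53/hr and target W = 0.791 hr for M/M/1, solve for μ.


W = 1/(μ−λ) ⇒ μ − λ = 1/W = 1/0.791 = 1.2642
μ = λ + 1/W = 10.53 + 1.2642 = 11.7942 per hr

Final: 11.7942 /hr


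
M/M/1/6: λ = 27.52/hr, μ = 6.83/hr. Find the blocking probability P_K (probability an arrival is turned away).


ρ = λ/μ = 27.52/6.83 = 4.0293
P_K = (1−ρ)ρ^K/(1−ρ^(K+1)) = (-3.0293·4279.237151)/(1 − 17242.255694)
= -12963.018543/-17241.255694 = 0.751860

Final: 0.751860


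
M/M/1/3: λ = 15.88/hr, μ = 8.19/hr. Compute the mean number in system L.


ρ = 15.88/8.19 = 1.9389
L = ρ[1 − (K+1)ρ^K + Kρ^(K+1)] / [(1−ρ)(1−ρ^(K+1))]
Numerator: 1.9389·(1 − 4·7.289534 + 3·14.134042) = 27.618382
Denominator: (-0.9389)·(-13.134042) = 12.332208
L = 27.618382/12.332208 = 2.2395

Final: 2.2395


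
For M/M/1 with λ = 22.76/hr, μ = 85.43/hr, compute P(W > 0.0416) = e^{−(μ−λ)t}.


W ~ Exponential(μ−λ) for M/M/1.
μ − λ = 85.43 − 22.76 = 62.6700
P(W > t) = e^{−(μ−λ)t} = e^{−2.6071} = 0.073750

Final: 0.073750


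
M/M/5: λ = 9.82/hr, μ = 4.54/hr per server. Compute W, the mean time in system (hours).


a = 2.1630; ρ = 0.4326; P₀ = 0.113684
Lq = P₀·a^c·ρ/(c!(1−ρ)²) = 0.06027
Wq = Lq/λ = 0.06027/9.82 = 0.006138 hr
W = Wq + 1/μ = 0.006138 + 0.22026 = 0.22640 hr

Final: 0.22640 hr


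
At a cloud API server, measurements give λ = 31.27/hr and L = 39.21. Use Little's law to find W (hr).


W = L/λ = 39.21/31.27 = 1.2539 hr

Final: 1.2539 hr


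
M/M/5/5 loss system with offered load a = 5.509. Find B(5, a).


B(c,a) = (a^c/c!) / Σ_{k=0}^{c} a^k/k!
a^5/5! = 42.284638
Σ terms (k=0..5): 1.00000 + 5.50900 + 15.17454 + 27.86551 + 38.37778 + 42.28464 = 130.211473
B = 42.284638/130.211473 = 0.324738

Final: 0.324738


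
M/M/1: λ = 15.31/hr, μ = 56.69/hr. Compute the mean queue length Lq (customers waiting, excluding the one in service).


ρ = 15.31/56.69 = 0.2701
Lq = ρ²/(1−ρ) = 0.07294/0.7299 = 0.09992

Final: 0.09992


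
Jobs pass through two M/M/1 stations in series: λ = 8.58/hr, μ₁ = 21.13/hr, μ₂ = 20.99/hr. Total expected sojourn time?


Each node sees arrival rate λ = 8.58/hr (tandem ⇒ throughput preserved).
W₁ = 1/(μ₁−λ) = 1/(21.13−8.58) = 0.07968 hr
W₂ = 1/(μ₂−λ) = 1/(20.99−8.58) = 0.08058 hr
W_total = W₁ + W₂ = 0.07968 + 0.08058 = 0.16026 hr

Final: 0.16026 hr


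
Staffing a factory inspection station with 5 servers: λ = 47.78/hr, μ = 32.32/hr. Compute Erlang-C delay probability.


a = λ/μ = 1.4783; ρ = a/5 = 0.2957
P₀ = 0.227680 (from M/M/c formula)
C(c,a) = [a^c/(c!(1−ρ))]·P₀ = [7.06113/(120·0.7043)]·0.227680
= 0.08354·0.227680 = 0.019021

Final: 0.019021


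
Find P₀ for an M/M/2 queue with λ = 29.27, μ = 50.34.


a = λ/μ = 29.27/50.34 = 0.5814; ρ = a/c = 0.2907
Σ_{k=0}^{1} a^k/k! (terms k=0..1) = 1.00000 + 0.58145 = 1.58145
Tail: a^2/(2!(1−ρ)) = 0.33808/(2·0.7093) = 0.23833
P₀ = 1/(1.58145 + 0.23833) = 1/1.81977 = 0.549519

Final: 0.549519


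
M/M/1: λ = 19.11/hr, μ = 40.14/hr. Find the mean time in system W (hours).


W = 1/(μ−λ) = 1/(40.14 − 19.11) = 1/21.03 = 0.04755 hr

Final: 0.04755 hr


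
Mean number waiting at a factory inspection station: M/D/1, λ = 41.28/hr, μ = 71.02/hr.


ρ = 41.28/71.02 = 0.5812
M/D/1: Lq = ρ²/(2(1−ρ)) = 0.3378/(2·0.4188) = 0.40339

Final: 0.40339


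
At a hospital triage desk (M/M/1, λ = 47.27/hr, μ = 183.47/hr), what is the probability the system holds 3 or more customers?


ρ = 47.27/183.47 = 0.2576
P(N ≥ n) = ρ^n = 0.2576^3 = 0.017103

Final: 0.017103


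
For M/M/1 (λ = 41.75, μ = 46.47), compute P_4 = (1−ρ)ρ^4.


ρ = 41.75/46.47 = 0.8984
P_n = (1−ρ)·ρ^n = (1 − 0.8984)·0.8984^4 = 0.1016·0.651531 = 0.066177

Final: 0.066177


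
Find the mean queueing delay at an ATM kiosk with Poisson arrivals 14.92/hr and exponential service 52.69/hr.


ρ = 14.92/52.69 = 0.2832
Wq = ρ/(μ−λ) = 0.2832/(52.69 − 14.92) = 0.2832/37.77 = 0.007497 hr

Final: 0.007497 hr


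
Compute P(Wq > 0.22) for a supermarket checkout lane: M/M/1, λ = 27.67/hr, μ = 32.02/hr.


ρ = 27.67/32.02 = 0.8641
P(Wq > t) = ρ·e^{−(μ−λ)t} = 0.8641·e^{−0.9570}
= 0.8641·0.384043 = 0.331870

Final: 0.331870


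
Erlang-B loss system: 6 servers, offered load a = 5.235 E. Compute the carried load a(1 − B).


B(6,5.235) = 0.209438 (Erlang-B)
Carried load = a(1 − B) = 5.235·(1 − 0.209438) = 5.235·0.790562 = 4.1386 E

Final: 4.1386 Erlangs


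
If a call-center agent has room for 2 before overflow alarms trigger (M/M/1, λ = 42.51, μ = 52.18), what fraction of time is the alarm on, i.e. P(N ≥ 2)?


ρ = 42.51/52.18 = 0.8147
P(N ≥ n) = ρ^n = 0.8147^2 = 0.663703

Final: 0.663703


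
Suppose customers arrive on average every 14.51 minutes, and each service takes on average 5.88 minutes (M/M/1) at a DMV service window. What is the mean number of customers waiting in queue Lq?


λ = 60/14.51 = 4.1351 /hr
μ = 60/5.88 = 10.2041 /hr
ρ = λ/μ = 4.1351/10.2041 = 0.4052
Lq = ρ²/(1−ρ) = 0.1642/0.5948 = 0.2761

Final: 0.2761


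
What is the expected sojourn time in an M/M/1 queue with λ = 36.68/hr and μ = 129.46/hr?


W = 1/(μ−λ) = 1/(129.46 − 36.68) = 1/92.78 = 0.01078 hr

Final: 0.01078 hr


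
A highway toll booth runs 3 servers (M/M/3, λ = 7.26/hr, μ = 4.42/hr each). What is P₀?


a = λ/μ = 7.26/4.42 = 1.6425; ρ = a/c = 0.5475
Σ_{k=0}^{2} a^k/k! (terms k=0..2) = 1.00000 + 1.64253 + 1.34896 = 3.99149
Tail: a^3/(3!(1−ρ)) = 4.43142/(6·0.4525) = 1.63224
P₀ = 1/(3.99149 + 1.63224) = 1/5.62373 = 0.177818

Final: 0.177818


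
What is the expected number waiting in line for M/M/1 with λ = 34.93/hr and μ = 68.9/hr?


ρ = 34.93/68.9 = 0.5070
Lq = ρ²/(1−ρ) = 0.2570/0.4930 = 0.5213

Final: 0.5213


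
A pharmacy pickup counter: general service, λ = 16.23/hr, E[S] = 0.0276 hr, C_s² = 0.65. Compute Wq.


ρ = λ·E[S] = 16.23·0.0276 = 0.4479
E[S²] = E[S]²(1+C_s²) = 0.0276²·(1+0.65) = 0.001257
Wq = λ·E[S²]/(2(1−ρ)) = 16.23·0.001257/(2·0.5521) = 0.01848 hr

Final: 0.01848 hr


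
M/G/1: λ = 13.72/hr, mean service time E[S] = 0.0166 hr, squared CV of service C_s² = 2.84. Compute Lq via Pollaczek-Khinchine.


ρ = λ·E[S] = 13.72·0.0166 = 0.2278
Lq = ρ²(1+C_s²)/(2(1−ρ)) = 0.05187·(1+2.84)/(2·0.7722)
= 0.05187·3.8400/1.5445 = 0.12896

Final: 0.12896


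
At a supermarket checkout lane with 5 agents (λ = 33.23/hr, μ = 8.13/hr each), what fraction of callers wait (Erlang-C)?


a = λ/μ = 4.0873; ρ = a/5 = 0.8175
P₀ = 0.011296 (from M/M/c formula)
C(c,a) = [a^c/(c!(1−ρ))]·P₀ = [1140.77233/(120·0.1825)]·0.011296
= 52.08041·0.011296 = 0.588275

Final: 0.588275


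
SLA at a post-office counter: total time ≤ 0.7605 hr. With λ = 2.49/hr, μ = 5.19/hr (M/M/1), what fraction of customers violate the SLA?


W ~ Exponential(μ−λ) for M/M/1.
μ − λ = 5.19 − 2.49 = 2.7000
P(W > t) = e^{−(μ−λ)t} = e^{−2.0534} = 0.128304

Final: 0.128304


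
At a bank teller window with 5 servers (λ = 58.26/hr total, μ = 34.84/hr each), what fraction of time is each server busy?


ρ = λ/(cμ) = 58.26/(5·34.84) = 58.26/174.20 = 0.3344

Final: 0.3344


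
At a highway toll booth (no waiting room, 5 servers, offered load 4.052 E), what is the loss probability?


B(c,a) = (a^c/c!) / Σ_{k=0}^{c} a^k/k!
a^5/5! = 9.102610
Σ terms (k=0..5): 1.00000 + 4.05200 + 8.20935 + 11.08810 + 11.23224 + 9.10261 = 44.684304
B = 9.102610/44.684304 = 0.203709

Final: 0.203709


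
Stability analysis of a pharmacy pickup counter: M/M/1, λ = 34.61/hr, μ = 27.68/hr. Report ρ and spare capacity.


Total capacity cμ = 1·27.68 = 27.68/hr
ρ = λ/(cμ) = 34.61/27.68 = 1.2504
Stable ⇔ ρ < 1: NO
Spare capacity = cμ − λ = 27.68 − 34.61 = -6.93/hr

Final: ρ = 1.2504; unstable; margin = -6.93/hr


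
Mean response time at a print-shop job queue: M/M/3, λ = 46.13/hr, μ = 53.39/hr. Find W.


a = 0.8640; ρ = 0.2880; P₀ = 0.418713
Lq = P₀·a^c·ρ/(c!(1−ρ)²) = 0.02557
Wq = Lq/λ = 0.02557/46.13 = 0.0005544 hr
W = Wq + 1/μ = 0.0005544 + 0.01873 = 0.01928 hr

Final: 0.01928 hr


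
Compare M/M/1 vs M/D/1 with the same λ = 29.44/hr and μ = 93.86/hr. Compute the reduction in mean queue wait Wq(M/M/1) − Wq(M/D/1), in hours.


ρ = 29.44/93.86 = 0.3137
Wq(M/M/1) = ρ/(μ−λ) = 0.3137/64.42 = 0.004869 hr
Wq(M/D/1) = ρ/(2(μ−λ)) = 0.002434 hr
Savings = 0.004869 − 0.002434 = 0.002434 hr

Final: 0.002434 hr


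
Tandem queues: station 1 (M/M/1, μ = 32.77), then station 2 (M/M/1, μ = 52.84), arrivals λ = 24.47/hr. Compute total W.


Each node sees arrival rate λ = 24.47/hr (tandem ⇒ throughput preserved).
W₁ = 1/(μ₁−λ) = 1/(32.77−24.47) = 0.12048 hr
W₂ = 1/(μ₂−λ) = 1/(52.84−24.47) = 0.03525 hr
W_total = W₁ + W₂ = 0.12048 + 0.03525 = 0.15573 hr

Final: 0.15573 hr


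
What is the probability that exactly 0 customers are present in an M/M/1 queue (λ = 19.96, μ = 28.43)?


ρ = 19.96/28.43 = 0.7021
P_n = (1−ρ)·ρ^n = (1 − 0.7021)·0.7021^0 = 0.2979·1.000000 = 0.297925

Final: 0.297925


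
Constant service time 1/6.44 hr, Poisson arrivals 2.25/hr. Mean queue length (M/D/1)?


ρ = 2.25/6.44 = 0.3494
M/D/1: Lq = ρ²/(2(1−ρ)) = 0.1221/(2·0.6506) = 0.09381

Final: 0.09381


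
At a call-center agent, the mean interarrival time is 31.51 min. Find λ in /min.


λ = 1/(interarrival time) in consistent units.
1 minute = 1 min, so λ = 1/31.51 = 0.03174 per minute

Final: 0.03174 /min


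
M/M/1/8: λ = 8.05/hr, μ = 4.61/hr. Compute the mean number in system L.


ρ = 8.05/4.61 = 1.7462
L = ρ[1 − (K+1)ρ^K + Kρ^(K+1)] / [(1−ρ)(1−ρ^(K+1))]
Numerator: 1.7462·(1 − 9·86.448933 + 8·150.957465) = 751.949138
Denominator: (-0.7462)·(-149.957465) = 111.898846
L = 751.949138/111.898846 = 6.7199

Final: 6.7199


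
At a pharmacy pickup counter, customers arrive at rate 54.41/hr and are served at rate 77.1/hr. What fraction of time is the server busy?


ρ = λ/μ = 54.41/77.1 = 0.7057

Final: 0.7057


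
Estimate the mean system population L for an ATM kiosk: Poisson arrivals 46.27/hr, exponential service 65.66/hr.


ρ = λ/μ = 46.27/65.66 = 0.7047
L = ρ/(1−ρ) = 0.7047/(1 − 0.7047) = 0.7047/0.2953 = 2.3863

Final: 2.3863


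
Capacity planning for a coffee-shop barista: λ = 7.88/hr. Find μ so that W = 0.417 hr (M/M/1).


W = 1/(μ−λ) ⇒ μ − λ = 1/W = 1/0.417 = 2.3981
μ = λ + 1/W = 7.88 + 2.3981 = 10.2781 per hr

Final: 10.2781 /hr


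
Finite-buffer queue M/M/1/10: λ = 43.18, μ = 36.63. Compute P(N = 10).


ρ = λ/μ = 43.18/36.63 = 1.1788
P_K = (1−ρ)ρ^K/(1−ρ^(K+1)) = (-0.1788·5.181520)/(1 − 6.108055)
= -0.926534/-5.108055 = 0.181387

Final: 0.181387


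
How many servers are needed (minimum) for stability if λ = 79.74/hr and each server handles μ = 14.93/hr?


Stability requires cμ > λ ⇔ c > λ/μ.
λ/μ = 79.74/14.93 = 5.3409
Minimum integer c = ⌊5.3409⌋ + 1 = 6
Check: 6·14.93 = 89.58 > 79.74, while 5·14.93 = 74.65 ≤ 79.74

Final: 6 servers


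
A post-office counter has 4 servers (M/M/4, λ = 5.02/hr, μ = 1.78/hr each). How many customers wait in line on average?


a = λ/μ = 2.8202; ρ = a/4 = 0.7051
P₀ = 0.048846
Lq = P₀·a^c·ρ / (c!·(1−ρ)²) = 0.048846·63.26083·0.7051/(24·0.08699)
= 1.04352

Final: 1.04352


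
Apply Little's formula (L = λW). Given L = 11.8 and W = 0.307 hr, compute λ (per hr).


λ = L/W = 11.8/0.307 = 38.4365 /hr

Final: 38.4365 /hr


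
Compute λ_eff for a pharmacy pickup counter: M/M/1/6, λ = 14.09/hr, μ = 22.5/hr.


ρ = 0.6262; P_K = (1−ρ)ρ^6/(1−ρ^7) = 0.023426
λ_eff = λ(1 − P_K) = 14.09·(1 − 0.023426) = 14.09·0.976574 = 13.7599 /hr

Final: 13.7599 /hr


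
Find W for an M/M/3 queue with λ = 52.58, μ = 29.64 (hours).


a = 1.7740; ρ = 0.5913; P₀ = 0.150965
Lq = P₀·a^c·ρ/(c!(1−ρ)²) = 0.49728
Wq = Lq/λ = 0.49728/52.58 = 0.009458 hr
W = Wq + 1/μ = 0.009458 + 0.03374 = 0.04320 hr

Final: 0.04320 hr


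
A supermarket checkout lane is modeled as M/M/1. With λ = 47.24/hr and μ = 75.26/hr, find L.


ρ = λ/μ = 47.24/75.26 = 0.6277
L = ρ/(1−ρ) = 0.6277/(1 − 0.6277) = 0.6277/0.3723 = 1.6859

Final: 1.6859


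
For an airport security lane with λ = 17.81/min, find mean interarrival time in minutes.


Mean interarrival time = 1/λ = 1/17.81 minute = 0.05615 minute
In minutes: 0.05615 × 1 = 0.05615 min

Final: 0.05615 min


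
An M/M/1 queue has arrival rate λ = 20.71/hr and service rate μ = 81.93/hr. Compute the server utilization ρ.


ρ = λ/μ = 20.71/81.93 = 0.2528

Final: 0.2528


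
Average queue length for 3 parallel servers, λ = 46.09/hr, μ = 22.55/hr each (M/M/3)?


a = λ/μ = 2.0439; ρ = a/3 = 0.6813
P₀ = 0.104189
Lq = P₀·a^c·ρ / (c!·(1−ρ)²) = 0.104189·8.53848·0.6813/(6·0.10157)
= 0.99455

Final: 0.99455


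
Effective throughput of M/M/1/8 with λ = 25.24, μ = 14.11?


ρ = 1.7888; P_K = (1−ρ)ρ^8/(1−ρ^9) = 0.443331
λ_eff = λ(1 − P_K) = 25.24·(1 − 0.443331) = 25.24·0.556669 = 14.0503 /hr

Final: 14.0503 /hr


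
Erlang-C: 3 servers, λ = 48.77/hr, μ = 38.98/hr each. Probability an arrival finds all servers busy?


a = λ/μ = 1.2512; ρ = a/3 = 0.4171
P₀ = 0.278257 (from M/M/c formula)
C(c,a) = [a^c/(c!(1−ρ))]·P₀ = [1.95854/(6·0.5829)]·0.278257
= 0.55995·0.278257 = 0.155811

Final: 0.155811


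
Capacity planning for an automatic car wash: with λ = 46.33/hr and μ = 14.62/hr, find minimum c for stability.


Stability requires cμ > λ ⇔ c > λ/μ.
λ/μ = 46.33/14.62 = 3.1689
Minimum integer c = ⌊3.1689⌋ + 1 = 4
Check: 4·14.62 = 58.48 > 46.33, while 3·14.62 = 43.86 ≤ 46.33

Final: 4 servers


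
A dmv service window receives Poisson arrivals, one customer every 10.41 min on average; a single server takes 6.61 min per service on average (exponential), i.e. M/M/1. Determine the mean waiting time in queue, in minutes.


λ = 60/10.41 = 5.7637 /hr
μ = 60/6.61 = 9.0772 /hr
ρ = λ/μ = 5.7637/9.0772 = 0.6350
Wq = ρ/(μ−λ) = 0.6350/(9.0772−5.7637) = 0.19163 hr
In minutes: 0.19163·60 = 11.498 min

Final: 11.498 min


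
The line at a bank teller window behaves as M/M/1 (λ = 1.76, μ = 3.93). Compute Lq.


ρ = 1.76/3.93 = 0.4478
Lq = ρ²/(1−ρ) = 0.2006/0.5522 = 0.3632

Final: 0.3632


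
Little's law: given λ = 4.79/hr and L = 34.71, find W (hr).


W = L/λ = 34.71/4.79 = 7.2463 hr

Final: 7.2463 hr


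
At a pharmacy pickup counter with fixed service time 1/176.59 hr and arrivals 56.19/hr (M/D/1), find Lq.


ρ = 56.19/176.59 = 0.3182
M/D/1: Lq = ρ²/(2(1−ρ)) = 0.1012/(2·0.6818) = 0.07425

Final: 0.07425


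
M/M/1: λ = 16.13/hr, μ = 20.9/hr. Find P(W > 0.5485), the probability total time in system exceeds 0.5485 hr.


W ~ Exponential(μ−λ) for M/M/1.
μ − λ = 20.9 − 16.13 = 4.7700
P(W > t) = e^{−(μ−λ)t} = e^{−2.6163} = 0.073069

Final: 0.073069


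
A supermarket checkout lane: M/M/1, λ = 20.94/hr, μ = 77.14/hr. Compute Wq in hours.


ρ = 20.94/77.14 = 0.2715
Wq = ρ/(μ−λ) = 0.2715/(77.14 − 20.94) = 0.2715/56.20 = 0.004830 hr

Final: 0.004830 hr


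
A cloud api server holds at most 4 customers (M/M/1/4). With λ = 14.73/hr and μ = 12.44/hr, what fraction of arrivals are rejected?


ρ = λ/μ = 14.73/12.44 = 1.1841
P_K = (1−ρ)ρ^K/(1−ρ^(K+1)) = (-0.1841·1.965755)/(1 − 2.327619)
= -0.361863/-1.327619 = 0.272566

Final: 0.272566


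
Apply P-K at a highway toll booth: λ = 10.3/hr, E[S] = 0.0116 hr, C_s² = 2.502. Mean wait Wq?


ρ = λ·E[S] = 10.3·0.0116 = 0.1195
E[S²] = E[S]²(1+C_s²) = 0.0116²·(1+2.502) = 0.0004712
Wq = λ·E[S²]/(2(1−ρ)) = 10.3·0.0004712/(2·0.8805) = 0.002756 hr

Final: 0.002756 hr


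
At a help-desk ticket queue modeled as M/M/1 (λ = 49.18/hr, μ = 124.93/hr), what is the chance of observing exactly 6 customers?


ρ = 49.18/124.93 = 0.3937
P_n = (1−ρ)·ρ^n = (1 − 0.3937)·0.3937^6 = 0.6063·0.003722 = 0.002257

Final: 0.002257


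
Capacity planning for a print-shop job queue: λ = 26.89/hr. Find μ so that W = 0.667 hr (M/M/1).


W = 1/(μ−λ) ⇒ μ − λ = 1/W = 1/0.667 = 1.4993
μ = λ + 1/W = 26.89 + 1.4993 = 28.3893 per hr

Final: 28.3893 /hr


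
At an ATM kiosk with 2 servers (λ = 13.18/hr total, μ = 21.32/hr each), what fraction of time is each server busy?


ρ = λ/(cμ) = 13.18/(2·21.32) = 13.18/42.64 = 0.3091

Final: 0.3091


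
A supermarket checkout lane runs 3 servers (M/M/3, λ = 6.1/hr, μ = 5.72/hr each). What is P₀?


a = λ/μ = 6.1/5.72 = 1.0664; ρ = a/c = 0.3555
Σ_{k=0}^{2} a^k/k! (terms k=0..2) = 1.00000 + 1.06643 + 0.56864 = 2.63507
Tail: a^3/(3!(1−ρ)) = 1.21283/(6·0.6445) = 0.31363
P₀ = 1/(2.63507 + 0.31363) = 1/2.94870 = 0.339132

Final: 0.339132


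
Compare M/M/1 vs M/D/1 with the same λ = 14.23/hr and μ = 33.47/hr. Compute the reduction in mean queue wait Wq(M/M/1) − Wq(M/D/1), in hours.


ρ = 14.23/33.47 = 0.4252
Wq(M/M/1) = ρ/(μ−λ) = 0.4252/19.24 = 0.02210 hr
Wq(M/D/1) = ρ/(2(μ−λ)) = 0.01105 hr
Savings = 0.02210 − 0.01105 = 0.01105 hr

Final: 0.01105 hr


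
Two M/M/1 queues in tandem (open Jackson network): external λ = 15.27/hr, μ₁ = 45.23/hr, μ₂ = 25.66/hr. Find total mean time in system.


Each node sees arrival rate λ = 15.27/hr (tandem ⇒ throughput preserved).
W₁ = 1/(μ₁−λ) = 1/(45.23−15.27) = 0.03338 hr
W₂ = 1/(μ₂−λ) = 1/(25.66−15.27) = 0.09625 hr
W_total = W₁ + W₂ = 0.03338 + 0.09625 = 0.12962 hr

Final: 0.12962 hr


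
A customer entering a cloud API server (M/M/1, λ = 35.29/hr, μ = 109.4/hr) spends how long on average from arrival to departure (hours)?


W = 1/(μ−λ) = 1/(109.4 − 35.29) = 1/74.11 = 0.01349 hr

Final: 0.01349 hr


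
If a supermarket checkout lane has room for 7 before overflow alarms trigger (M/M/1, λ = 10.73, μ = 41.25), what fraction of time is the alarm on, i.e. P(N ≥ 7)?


ρ = 10.73/41.25 = 0.2601
P(N ≥ n) = ρ^n = 0.2601^7 = 0.00008058

Final: 0.00008058


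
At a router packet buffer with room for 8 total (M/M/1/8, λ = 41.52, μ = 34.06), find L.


ρ = 41.52/34.06 = 1.2190
L = ρ[1 − (K+1)ρ^K + Kρ^(K+1)] / [(1−ρ)(1−ρ^(K+1))]
Numerator: 1.2190·(1 − 9·4.876426 + 8·5.944486) = 5.690480
Denominator: (-0.2190)·(-4.944486) = 1.082967
L = 5.690480/1.082967 = 5.2545

Final: 5.2545


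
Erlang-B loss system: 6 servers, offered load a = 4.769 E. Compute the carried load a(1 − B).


B(6,4.769) = 0.174441 (Erlang-B)
Carried load = a(1 − B) = 4.769·(1 − 0.174441) = 4.769·0.825559 = 3.9371 E

Final: 3.9371 Erlangs


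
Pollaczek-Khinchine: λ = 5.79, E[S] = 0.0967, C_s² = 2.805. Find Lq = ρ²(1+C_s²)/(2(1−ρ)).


ρ = λ·E[S] = 5.79·0.0967 = 0.5599
Lq = ρ²(1+C_s²)/(2(1−ρ)) = 0.3135·(1+2.805)/(2·0.4401)
= 0.3135·3.8050/0.8802 = 1.35512

Final: 1.35512


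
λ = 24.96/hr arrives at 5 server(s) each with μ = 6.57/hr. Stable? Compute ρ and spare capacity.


Total capacity cμ = 5·6.57 = 32.85/hr
ρ = λ/(cμ) = 24.96/32.85 = 0.7598
Stable ⇔ ρ < 1: YES
Spare capacity = cμ − λ = 32.85 − 24.96 = 7.89/hr

Final: ρ = 0.7598; stable; margin = 7.89/hr


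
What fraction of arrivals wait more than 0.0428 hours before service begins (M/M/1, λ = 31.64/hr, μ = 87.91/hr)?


ρ = 31.64/87.91 = 0.3599
P(Wq > t) = ρ·e^{−(μ−λ)t} = 0.3599·e^{−2.4084}
= 0.3599·0.089963 = 0.032379

Final: 0.032379


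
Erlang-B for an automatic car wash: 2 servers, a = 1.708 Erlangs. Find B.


B(c,a) = (a^c/c!) / Σ_{k=0}^{c} a^k/k!
a^2/2! = 1.458632
Σ terms (k=0..2): 1.00000 + 1.70800 + 1.45863 = 4.166632
B = 1.458632/4.166632 = 0.350075

Final: 0.350075


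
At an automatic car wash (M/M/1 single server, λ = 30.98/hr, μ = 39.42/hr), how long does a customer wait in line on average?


ρ = 30.98/39.42 = 0.7859
Wq = ρ/(μ−λ) = 0.7859/(39.42 − 30.98) = 0.7859/8.44 = 0.09312 hr

Final: 0.09312 hr


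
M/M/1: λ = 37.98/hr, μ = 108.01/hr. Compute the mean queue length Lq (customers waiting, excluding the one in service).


ρ = 37.98/108.01 = 0.3516
Lq = ρ²/(1−ρ) = 0.1236/0.6484 = 0.1907

Final: 0.1907


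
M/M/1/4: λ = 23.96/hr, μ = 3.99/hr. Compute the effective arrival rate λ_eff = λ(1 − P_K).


ρ = 6.0050; P_K = (1−ρ)ρ^4/(1−ρ^5) = 0.833579
λ_eff = λ(1 − P_K) = 23.96·(1 − 0.833579) = 23.96·0.166421 = 3.9874 /hr

Final: 3.9874 /hr


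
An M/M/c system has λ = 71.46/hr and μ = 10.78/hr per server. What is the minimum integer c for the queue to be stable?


Stability requires cμ > λ ⇔ c > λ/μ.
λ/μ = 71.46/10.78 = 6.6289
Minimum integer c = ⌊6.6289⌋ + 1 = 7
Check: 7·10.78 = 75.46 > 71.46, while 6·10.78 = 64.68 ≤ 71.46

Final: 7 servers


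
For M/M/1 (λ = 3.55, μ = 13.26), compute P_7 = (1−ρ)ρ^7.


ρ = 3.55/13.26 = 0.2677
P_n = (1−ρ)·ρ^n = (1 − 0.2677)·0.2677^7 = 0.7323·0.00009858 = 0.00007219

Final: 0.00007219


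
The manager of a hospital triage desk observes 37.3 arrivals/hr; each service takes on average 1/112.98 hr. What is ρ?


ρ = λ/μ = 37.3/112.98 = 0.3301

Final: 0.3301


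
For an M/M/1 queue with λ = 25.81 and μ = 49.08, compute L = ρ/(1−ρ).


ρ = λ/μ = 25.81/49.08 = 0.5259
L = ρ/(1−ρ) = 0.5259/(1 − 0.5259) = 0.5259/0.4741 = 1.1092

Final: 1.1092


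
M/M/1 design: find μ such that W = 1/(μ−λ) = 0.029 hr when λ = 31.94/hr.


W = 1/(μ−λ) ⇒ μ − λ = 1/W = 1/0.029 = 34.4828
μ = λ + 1/W = 31.94 + 34.4828 = 66.4228 per hr

Final: 66.4228 /hr


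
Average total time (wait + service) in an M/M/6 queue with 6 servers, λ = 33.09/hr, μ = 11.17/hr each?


a = 2.9624; ρ = 0.4937; P₀ = 0.050897
Lq = P₀·a^c·ρ/(c!(1−ρ)²) = 0.09204
Wq = Lq/λ = 0.09204/33.09 = 0.002781 hr
W = Wq + 1/μ = 0.002781 + 0.08953 = 0.09231 hr

Final: 0.09231 hr


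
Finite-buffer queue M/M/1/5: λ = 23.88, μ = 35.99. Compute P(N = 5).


ρ = λ/μ = 23.88/35.99 = 0.6635
P_K = (1−ρ)ρ^K/(1−ρ^(K+1)) = (0.3365·0.128606)/(1 − 0.085333)
= 0.043274/0.914667 = 0.047311

Final: 0.047311


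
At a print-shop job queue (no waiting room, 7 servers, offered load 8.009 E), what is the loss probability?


B(c,a) = (a^c/c!) / Σ_{k=0}^{c} a^k/k!
a^7/7! = 419.389467
Σ terms (k=0..7): 1.00000 + 8.00900 + 32.07204 + 85.62166 + 171.43596 + 274.60613 + 366.55341 + 419.38947 = 1358.687667
B = 419.389467/1358.687667 = 0.308672

Final: 0.308672


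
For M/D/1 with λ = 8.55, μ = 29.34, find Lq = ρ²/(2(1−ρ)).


ρ = 8.55/29.34 = 0.2914
M/D/1: Lq = ρ²/(2(1−ρ)) = 0.08492/(2·0.7086) = 0.05992

Final: 0.05992


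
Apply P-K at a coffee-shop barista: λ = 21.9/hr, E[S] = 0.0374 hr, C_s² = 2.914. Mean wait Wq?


ρ = λ·E[S] = 21.9·0.0374 = 0.8191
E[S²] = E[S]²(1+C_s²) = 0.0374²·(1+2.914) = 0.005475
Wq = λ·E[S²]/(2(1−ρ)) = 21.9·0.005475/(2·0.1809) = 0.33132 hr

Final: 0.33132 hr


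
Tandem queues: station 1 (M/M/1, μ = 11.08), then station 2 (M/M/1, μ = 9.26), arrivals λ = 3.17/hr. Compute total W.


Each node sees arrival rate λ = 3.17/hr (tandem ⇒ throughput preserved).
W₁ = 1/(μ₁−λ) = 1/(11.08−3.17) = 0.12642 hr
W₂ = 1/(μ₂−λ) = 1/(9.26−3.17) = 0.16420 hr
W_total = W₁ + W₂ = 0.12642 + 0.16420 = 0.29063 hr

Final: 0.29063 hr


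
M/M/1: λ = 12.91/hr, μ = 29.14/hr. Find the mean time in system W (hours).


W = 1/(μ−λ) = 1/(29.14 − 12.91) = 1/16.23 = 0.06161 hr

Final: 0.06161 hr


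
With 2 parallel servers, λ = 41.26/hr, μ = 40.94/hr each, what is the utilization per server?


ρ = λ/(cμ) = 41.26/(2·40.94) = 41.26/81.88 = 0.5039

Final: 0.5039


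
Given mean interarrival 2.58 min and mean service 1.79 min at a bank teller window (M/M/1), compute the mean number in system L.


λ = 60/2.58 = 23.2558 /hr
μ = 60/1.79 = 33.5196 /hr
ρ = λ/μ = 23.2558/33.5196 = 0.6938
L = ρ/(1−ρ) = 0.6938/0.3062 = 2.2658

Final: 2.2658


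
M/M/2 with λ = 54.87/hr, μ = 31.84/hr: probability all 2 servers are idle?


a = λ/μ = 54.87/31.84 = 1.7233; ρ = a/c = 0.8617
Σ_{k=0}^{1} a^k/k! (terms k=0..1) = 1.00000 + 1.72330 = 2.72330
Tail: a^2/(2!(1−ρ)) = 2.96978/(2·0.1383) = 10.73300
P₀ = 1/(2.72330 + 10.73300) = 1/13.45630 = 0.074315

Final: 0.074315


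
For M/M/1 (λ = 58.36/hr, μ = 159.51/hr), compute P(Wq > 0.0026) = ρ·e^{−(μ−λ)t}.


ρ = 58.36/159.51 = 0.3659
P(Wq > t) = ρ·e^{−(μ−λ)t} = 0.3659·e^{−0.2630}
= 0.3659·0.768750 = 0.281263

Final: 0.281263


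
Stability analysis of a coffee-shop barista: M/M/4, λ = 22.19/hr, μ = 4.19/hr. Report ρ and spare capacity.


Total capacity cμ = 4·4.19 = 16.76/hr
ρ = λ/(cμ) = 22.19/16.76 = 1.3240
Stable ⇔ ρ < 1: NO
Spare capacity = cμ − λ = 16.76 − 22.19 = -5.43/hr

Final: ρ = 1.3240; unstable; margin = -5.43/hr


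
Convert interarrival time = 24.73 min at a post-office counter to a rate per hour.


λ = 1/(interarrival time) in consistent units.
1 hour = 60 min, so λ = 60/24.73 = 2.4262 per hour

Final: 2.4262 /hr


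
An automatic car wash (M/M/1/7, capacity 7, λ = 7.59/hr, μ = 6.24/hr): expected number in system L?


ρ = 7.59/6.24 = 1.2163
L = ρ[1 − (K+1)ρ^K + Kρ^(K+1)] / [(1−ρ)(1−ρ^(K+1))]
Numerator: 1.2163·(1 − 8·3.939130 + 7·4.791346) = 3.681125
Denominator: (-0.2163)·(-3.791346) = 0.820243
L = 3.681125/0.820243 = 4.4878

Final: 4.4878


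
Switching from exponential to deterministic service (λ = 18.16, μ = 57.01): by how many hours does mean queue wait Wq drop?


ρ = 18.16/57.01 = 0.3185
Wq(M/M/1) = ρ/(μ−λ) = 0.3185/38.85 = 0.008199 hr
Wq(M/D/1) = ρ/(2(μ−λ)) = 0.004100 hr
Savings = 0.008199 − 0.004100 = 0.004100 hr

Final: 0.004100 hr


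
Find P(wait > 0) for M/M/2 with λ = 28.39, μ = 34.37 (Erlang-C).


a = λ/μ = 0.8260; ρ = a/2 = 0.4130
P₀ = 0.415423 (from M/M/c formula)
C(c,a) = [a^c/(c!(1−ρ))]·P₀ = [0.68229/(2·0.5870)]·0.415423
= 0.58118·0.415423 = 0.241434

Final: 0.241434


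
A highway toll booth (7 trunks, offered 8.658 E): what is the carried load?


B(7,8.658) = 0.343998 (Erlang-B)
Carried load = a(1 − B) = 8.658·(1 − 0.343998) = 8.658·0.656002 = 5.6797 E

Final: 5.6797 Erlangs


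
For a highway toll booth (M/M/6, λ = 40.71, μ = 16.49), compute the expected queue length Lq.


a = λ/μ = 2.4688; ρ = a/6 = 0.4115
P₀ = 0.084244
Lq = P₀·a^c·ρ / (c!·(1−ρ)²) = 0.084244·226.40326·0.4115/(720·0.34638)
= 0.03147

Final: 0.03147


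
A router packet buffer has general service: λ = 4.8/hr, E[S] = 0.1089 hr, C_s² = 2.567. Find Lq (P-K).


ρ = λ·E[S] = 4.8·0.1089 = 0.5227
Lq = ρ²(1+C_s²)/(2(1−ρ)) = 0.2732·(1+2.567)/(2·0.4773)
= 0.2732·3.5670/0.9546 = 1.02103

Final: 1.02103


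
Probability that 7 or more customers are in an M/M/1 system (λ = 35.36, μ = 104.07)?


ρ = 35.36/104.07 = 0.3398
P(N ≥ n) = ρ^n = 0.3398^7 = 0.0005228

Final: 0.0005228


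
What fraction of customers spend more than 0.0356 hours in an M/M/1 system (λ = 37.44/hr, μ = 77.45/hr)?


W ~ Exponential(μ−λ) for M/M/1.
μ − λ = 77.45 − 37.44 = 40.0100
P(W > t) = e^{−(μ−λ)t} = e^{−1.4244} = 0.240663

Final: 0.240663


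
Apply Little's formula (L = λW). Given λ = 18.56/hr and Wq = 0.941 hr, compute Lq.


Lq = λWq = 18.56·0.941 = 17.4650

Final: 17.4650


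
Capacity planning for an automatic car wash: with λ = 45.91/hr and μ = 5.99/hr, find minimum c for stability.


Stability requires cμ > λ ⇔ c > λ/μ.
λ/μ = 45.91/5.99 = 7.6644
Minimum integer c = ⌊7.6644⌋ + 1 = 8
Check: 8·5.99 = 47.92 > 45.91, while 7·5.99 = 41.93 ≤ 45.91

Final: 8 servers


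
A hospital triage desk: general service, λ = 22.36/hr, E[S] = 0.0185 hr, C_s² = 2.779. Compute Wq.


ρ = λ·E[S] = 22.36·0.0185 = 0.4137
E[S²] = E[S]²(1+C_s²) = 0.0185²·(1+2.779) = 0.001293
Wq = λ·E[S²]/(2(1−ρ)) = 22.36·0.001293/(2·0.5863) = 0.02466 hr

Final: 0.02466 hr


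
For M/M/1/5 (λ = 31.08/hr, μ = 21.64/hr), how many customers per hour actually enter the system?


ρ = 1.4362; P_K = (1−ρ)ρ^5/(1−ρ^6) = 0.342788
λ_eff = λ(1 − P_K) = 31.08·(1 − 0.342788) = 31.08·0.657212 = 20.4262 /hr

Final: 20.4262 /hr


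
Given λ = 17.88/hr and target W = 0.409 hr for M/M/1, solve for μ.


W = 1/(μ−λ) ⇒ μ − λ = 1/W = 1/0.409 = 2.4450
μ = λ + 1/W = 17.88 + 2.4450 = 20.3250 per hr

Final: 20.3250 /hr


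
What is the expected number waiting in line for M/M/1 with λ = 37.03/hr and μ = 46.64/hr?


ρ = 37.03/46.64 = 0.7940
Lq = ρ²/(1−ρ) = 0.6304/0.2060 = 3.0593

Final: 3.0593


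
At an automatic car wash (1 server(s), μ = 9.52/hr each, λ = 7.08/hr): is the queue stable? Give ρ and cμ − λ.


Total capacity cμ = 1·9.52 = 9.52/hr
ρ = λ/(cμ) = 7.08/9.52 = 0.7437
Stable ⇔ ρ < 1: YES
Spare capacity = cμ − λ = 9.52 − 7.08 = 2.44/hr

Final: ρ = 0.7437; stable; margin = 2.44/hr


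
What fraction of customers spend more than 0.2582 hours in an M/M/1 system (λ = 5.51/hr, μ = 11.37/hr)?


W ~ Exponential(μ−λ) for M/M/1.
μ − λ = 11.37 − 5.51 = 5.8600
P(W > t) = e^{−(μ−λ)t} = e^{−1.5131} = 0.220237

Final: 0.220237


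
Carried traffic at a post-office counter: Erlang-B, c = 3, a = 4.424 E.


B(3,4.424) = 0.486860 (Erlang-B)
Carried load = a(1 − B) = 4.424·(1 − 0.486860) = 4.424·0.513140 = 2.2701 E

Final: 2.2701 Erlangs


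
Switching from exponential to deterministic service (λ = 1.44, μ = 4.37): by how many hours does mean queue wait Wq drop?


ρ = 1.44/4.37 = 0.3295
Wq(M/M/1) = ρ/(μ−λ) = 0.3295/2.93 = 0.11246 hr
Wq(M/D/1) = ρ/(2(μ−λ)) = 0.05623 hr
Savings = 0.11246 − 0.05623 = 0.05623 hr

Final: 0.05623 hr


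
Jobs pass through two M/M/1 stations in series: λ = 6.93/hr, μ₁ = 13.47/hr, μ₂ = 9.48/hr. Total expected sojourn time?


Each node sees arrival rate λ = 6.93/hr (tandem ⇒ throughput preserved).
W₁ = 1/(μ₁−λ) = 1/(13.47−6.93) = 0.15291 hr
W₂ = 1/(μ₂−λ) = 1/(9.48−6.93) = 0.39216 hr
W_total = W₁ + W₂ = 0.15291 + 0.39216 = 0.54506 hr

Final: 0.54506 hr


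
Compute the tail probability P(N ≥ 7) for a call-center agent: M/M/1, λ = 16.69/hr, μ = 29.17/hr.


ρ = 16.69/29.17 = 0.5722
P(N ≥ n) = ρ^n = 0.5722^7 = 0.020074

Final: 0.020074


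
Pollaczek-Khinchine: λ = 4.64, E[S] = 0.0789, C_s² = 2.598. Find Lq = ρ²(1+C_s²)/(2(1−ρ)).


ρ = λ·E[S] = 4.64·0.0789 = 0.3661
Lq = ρ²(1+C_s²)/(2(1−ρ)) = 0.1340·(1+2.598)/(2·0.6339)
= 0.1340·3.5980/1.2678 = 0.38036

Final: 0.38036


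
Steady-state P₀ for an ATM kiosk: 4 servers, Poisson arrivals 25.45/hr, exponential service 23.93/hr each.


a = λ/μ = 25.45/23.93 = 1.0635; ρ = a/c = 0.2659
Σ_{k=0}^{3} a^k/k! (terms k=0..3) = 1.00000 + 1.06352 + 0.56554 + 0.20049 = 2.82954
Tail: a^4/(4!(1−ρ)) = 1.27932/(24·0.7341) = 0.07261
P₀ = 1/(2.82954 + 0.07261) = 1/2.90215 = 0.344572

Final: 0.344572


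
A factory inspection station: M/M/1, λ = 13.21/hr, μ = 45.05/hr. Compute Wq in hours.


ρ = 13.21/45.05 = 0.2932
Wq = ρ/(μ−λ) = 0.2932/(45.05 − 13.21) = 0.2932/31.84 = 0.009209 hr

Final: 0.009209 hr


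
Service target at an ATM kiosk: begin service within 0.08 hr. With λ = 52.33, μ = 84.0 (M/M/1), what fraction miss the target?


ρ = 52.33/84.0 = 0.6230
P(Wq > t) = ρ·e^{−(μ−λ)t} = 0.6230·e^{−2.5336}
= 0.6230·0.079373 = 0.049447

Final: 0.049447


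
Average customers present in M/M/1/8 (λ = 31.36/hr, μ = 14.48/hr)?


ρ = 31.36/14.48 = 2.1657
L = ρ[1 − (K+1)ρ^K + Kρ^(K+1)] / [(1−ρ)(1−ρ^(K+1))]
Numerator: 2.1657·(1 − 9·484.016244 + 8·1048.256175) = 8729.911909
Denominator: (-1.1657)·(-1047.256175) = 1220.834546
L = 8729.911909/1220.834546 = 7.1508

Final: 7.1508


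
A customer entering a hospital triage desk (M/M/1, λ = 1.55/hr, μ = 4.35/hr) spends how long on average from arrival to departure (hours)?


W = 1/(μ−λ) = 1/(4.35 − 1.55) = 1/2.80 = 0.3571 hr

Final: 0.3571 hr


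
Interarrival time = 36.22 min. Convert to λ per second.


λ = 1/(interarrival time) in consistent units.
1 second = 0.0166667 min, so λ = 0.0166667/36.22 = 0.0004602 per second

Final: 0.0004602 /sec


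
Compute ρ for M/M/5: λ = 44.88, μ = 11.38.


ρ = λ/(cμ) = 44.88/(5·11.38) = 44.88/56.90 = 0.7888

Final: 0.7888


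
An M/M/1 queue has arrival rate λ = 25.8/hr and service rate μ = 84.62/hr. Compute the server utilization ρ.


ρ = λ/μ = 25.8/84.62 = 0.3049

Final: 0.3049


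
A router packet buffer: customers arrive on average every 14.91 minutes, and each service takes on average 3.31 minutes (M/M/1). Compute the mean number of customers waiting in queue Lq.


λ = 60/14.91 = 4.0241 /hr
μ = 60/3.31 = 18.1269 /hr
ρ = λ/μ = 4.0241/18.1269 = 0.2220
Lq = ρ²/(1−ρ) = 0.04928/0.7780 = 0.06335

Final: 0.06335


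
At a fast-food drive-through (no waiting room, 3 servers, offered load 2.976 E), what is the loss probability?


B(c,a) = (a^c/c!) / Σ_{k=0}^{c} a^k/k!
a^3/3! = 4.392862
Σ terms (k=0..3): 1.00000 + 2.97600 + 4.42829 + 4.39286 = 12.797150
B = 4.392862/12.797150 = 0.343269

Final: 0.343269


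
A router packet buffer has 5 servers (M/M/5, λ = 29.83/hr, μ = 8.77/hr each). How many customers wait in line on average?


a = λ/μ = 3.4014; ρ = a/5 = 0.6803
P₀ = 0.029250
Lq = P₀·a^c·ρ / (c!·(1−ρ)²) = 0.029250·455.26923·0.6803/(120·0.10222)
= 0.73849

Final: 0.73849


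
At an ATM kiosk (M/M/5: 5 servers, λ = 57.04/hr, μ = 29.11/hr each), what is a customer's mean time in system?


a = 1.9595; ρ = 0.3919; P₀ = 0.139993
Lq = P₀·a^c·ρ/(c!(1−ρ)²) = 0.03571
Wq = Lq/λ = 0.03571/57.04 = 0.0006261 hr
W = Wq + 1/μ = 0.0006261 + 0.03435 = 0.03498 hr

Final: 0.03498 hr


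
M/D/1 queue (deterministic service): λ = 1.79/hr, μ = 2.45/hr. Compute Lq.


ρ = 1.79/2.45 = 0.7306
M/D/1: Lq = ρ²/(2(1−ρ)) = 0.5338/(2·0.2694) = 0.99075

Final: 0.99075


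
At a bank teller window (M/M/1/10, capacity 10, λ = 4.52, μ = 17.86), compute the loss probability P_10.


ρ = λ/μ = 4.52/17.86 = 0.2531
P_K = (1−ρ)ρ^K/(1−ρ^(K+1)) = (0.7469·0.000001078)/(1 − 0.0000002728)
= 0.0000008051/1.000000 = 0.0000008051

Final: 0.0000008051


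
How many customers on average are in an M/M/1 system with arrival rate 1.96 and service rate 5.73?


ρ = λ/μ = 1.96/5.73 = 0.3421
L = ρ/(1−ρ) = 0.3421/(1 − 0.3421) = 0.3421/0.6579 = 0.5199

Final: 0.5199


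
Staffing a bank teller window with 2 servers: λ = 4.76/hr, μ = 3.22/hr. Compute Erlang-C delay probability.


a = λ/μ = 1.4783; ρ = a/2 = 0.7391
P₀ = 0.150000 (from M/M/c formula)
C(c,a) = [a^c/(c!(1−ρ))]·P₀ = [2.18526/(2·0.2609)]·0.150000
= 4.18841·0.150000 = 0.628261

Final: 0.628261


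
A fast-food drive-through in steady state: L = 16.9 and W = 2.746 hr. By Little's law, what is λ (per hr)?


λ = L/W = 16.9/2.746 = 6.1544 /hr

Final: 6.1544 /hr


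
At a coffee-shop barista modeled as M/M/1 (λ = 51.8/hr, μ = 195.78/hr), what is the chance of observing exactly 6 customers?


ρ = 51.8/195.78 = 0.2646
P_n = (1−ρ)·ρ^n = (1 − 0.2646)·0.2646^6 = 0.7354·0.0003431 = 0.0002523

Final: 0.0002523


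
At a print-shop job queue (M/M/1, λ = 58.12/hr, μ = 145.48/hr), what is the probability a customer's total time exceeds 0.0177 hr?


W ~ Exponential(μ−λ) for M/M/1.
μ − λ = 145.48 − 58.12 = 87.3600
P(W > t) = e^{−(μ−λ)t} = e^{−1.5463} = 0.213041

Final: 0.213041


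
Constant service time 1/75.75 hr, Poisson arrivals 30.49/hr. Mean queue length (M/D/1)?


ρ = 30.49/75.75 = 0.4025
M/D/1: Lq = ρ²/(2(1−ρ)) = 0.1620/(2·0.5975) = 0.13558

Final: 0.13558


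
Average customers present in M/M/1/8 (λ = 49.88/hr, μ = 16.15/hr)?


ρ = 49.88/16.15 = 3.0885
L = ρ[1 − (K+1)ρ^K + Kρ^(K+1)] / [(1−ρ)(1−ρ^(K+1))]
Numerator: 3.0885·(1 − 9·8280.019224 + 8·25573.211078) = 401716.272341
Denominator: (-2.0885)·(-25572.211078) = 53408.710814
L = 401716.272341/53408.710814 = 7.5215

Final: 7.5215


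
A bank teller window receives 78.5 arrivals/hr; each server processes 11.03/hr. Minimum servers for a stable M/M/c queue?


Stability requires cμ > λ ⇔ c > λ/μ.
λ/μ = 78.5/11.03 = 7.1170
Minimum integer c = ⌊7.1170⌋ + 1 = 8
Check: 8·11.03 = 88.24 > 78.5, while 7·11.03 = 77.21 ≤ 78.5

Final: 8 servers


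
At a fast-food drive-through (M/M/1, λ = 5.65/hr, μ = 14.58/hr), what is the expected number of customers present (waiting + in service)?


ρ = λ/μ = 5.65/14.58 = 0.3875
L = ρ/(1−ρ) = 0.3875/(1 − 0.3875) = 0.3875/0.6125 = 0.6327

Final: 0.6327
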